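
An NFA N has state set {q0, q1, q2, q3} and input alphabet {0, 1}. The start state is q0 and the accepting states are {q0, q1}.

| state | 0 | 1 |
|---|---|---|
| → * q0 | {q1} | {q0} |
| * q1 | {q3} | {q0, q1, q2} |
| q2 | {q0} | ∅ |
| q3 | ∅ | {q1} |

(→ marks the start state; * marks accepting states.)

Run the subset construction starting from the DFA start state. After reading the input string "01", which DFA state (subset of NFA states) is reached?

{q0, q1, q2}

Start: {q0}.
δ(q0,0) = {q1}.
Union: {q1}.
After 0: {q1}.
δ(q1,1) = {q0, q1, q2}.
Union: {q0, q1, q2}.
After 1: {q0, q1, q2}.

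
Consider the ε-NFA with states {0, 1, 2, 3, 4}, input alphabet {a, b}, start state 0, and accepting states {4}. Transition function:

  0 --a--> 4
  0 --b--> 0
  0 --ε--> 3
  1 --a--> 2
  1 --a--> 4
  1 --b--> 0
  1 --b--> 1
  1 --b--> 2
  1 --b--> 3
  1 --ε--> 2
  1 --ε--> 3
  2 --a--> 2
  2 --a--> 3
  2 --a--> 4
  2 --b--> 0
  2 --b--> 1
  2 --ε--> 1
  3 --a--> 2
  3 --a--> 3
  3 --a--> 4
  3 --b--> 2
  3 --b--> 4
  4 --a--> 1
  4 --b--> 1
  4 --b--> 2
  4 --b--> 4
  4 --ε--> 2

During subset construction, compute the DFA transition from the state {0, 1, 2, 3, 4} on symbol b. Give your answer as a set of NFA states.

δ(0,b) = {0}; δ(1,b) = {0, 1, 2, 3}; δ(2,b) = {0, 1}; δ(3,b) = {2, 4}; δ(4,b) = {1, 2, 4}.
Union: {0, 1, 2, 3, 4}.

{0, 1, 2, 3, 4}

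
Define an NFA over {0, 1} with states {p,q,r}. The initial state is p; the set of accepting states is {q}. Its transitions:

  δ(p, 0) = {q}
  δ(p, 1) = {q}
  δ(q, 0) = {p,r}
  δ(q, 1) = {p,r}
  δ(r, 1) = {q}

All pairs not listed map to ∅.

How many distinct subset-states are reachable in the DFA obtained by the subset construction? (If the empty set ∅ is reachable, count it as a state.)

3

Start state of the DFA: {p}.
{p} --0--> {q}  [new]
{p} --1--> {q}  [seen]
{q} --0--> {p,r}  [new]
{q} --1--> {p,r}  [seen]
{p,r} --0--> {q}  [seen]
{p,r} --1--> {q}  [seen]
Reachable DFA states: {p}, {q}, {p,r}.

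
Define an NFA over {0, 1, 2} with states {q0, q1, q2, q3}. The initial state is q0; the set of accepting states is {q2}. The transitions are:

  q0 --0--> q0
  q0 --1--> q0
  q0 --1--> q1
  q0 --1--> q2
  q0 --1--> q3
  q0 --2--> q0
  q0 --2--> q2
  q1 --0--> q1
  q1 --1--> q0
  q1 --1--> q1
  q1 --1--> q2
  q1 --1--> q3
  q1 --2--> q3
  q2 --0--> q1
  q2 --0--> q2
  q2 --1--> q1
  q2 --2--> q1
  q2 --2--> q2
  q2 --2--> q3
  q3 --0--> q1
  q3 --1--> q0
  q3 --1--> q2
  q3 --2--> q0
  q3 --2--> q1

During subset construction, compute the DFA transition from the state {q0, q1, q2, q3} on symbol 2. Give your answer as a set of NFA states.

{q0, q1, q2, q3}

δ(q0,2) = {q0, q2}; δ(q1,2) = {q3}; δ(q2,2) = {q1, q2, q3}; δ(q3,2) = {q0, q1}.
Union: {q0, q1, q2, q3}.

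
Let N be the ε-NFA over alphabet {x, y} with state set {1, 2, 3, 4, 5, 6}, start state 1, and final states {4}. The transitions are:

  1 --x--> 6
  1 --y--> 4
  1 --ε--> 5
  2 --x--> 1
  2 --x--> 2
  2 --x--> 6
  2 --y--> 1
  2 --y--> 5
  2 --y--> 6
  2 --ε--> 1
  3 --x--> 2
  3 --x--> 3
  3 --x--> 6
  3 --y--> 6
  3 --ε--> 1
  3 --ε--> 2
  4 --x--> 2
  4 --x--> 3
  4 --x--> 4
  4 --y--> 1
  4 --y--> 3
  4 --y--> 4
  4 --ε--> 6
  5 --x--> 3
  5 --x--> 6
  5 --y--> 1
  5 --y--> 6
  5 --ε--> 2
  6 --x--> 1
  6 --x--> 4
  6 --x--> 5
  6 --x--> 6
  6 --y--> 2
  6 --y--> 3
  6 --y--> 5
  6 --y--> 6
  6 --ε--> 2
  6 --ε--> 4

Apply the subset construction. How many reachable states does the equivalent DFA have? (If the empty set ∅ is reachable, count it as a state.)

3

Start state of the DFA: {1, 2, 5} (ε-closure of the NFA start).
{1, 2, 5} --x--> {1, 2, 3, 4, 5, 6}  [new]
{1, 2, 5} --y--> {1, 2, 4, 5, 6}  [new]
{1, 2, 3, 4, 5, 6} --x--> {1, 2, 3, 4, 5, 6}  [seen]
{1, 2, 3, 4, 5, 6} --y--> {1, 2, 3, 4, 5, 6}  [seen]
{1, 2, 4, 5, 6} --x--> {1, 2, 3, 4, 5, 6}  [seen]
{1, 2, 4, 5, 6} --y--> {1, 2, 3, 4, 5, 6}  [seen]
Reachable DFA states: {1, 2, 5}, {1, 2, 3, 4, 5, 6}, {1, 2, 4, 5, 6}.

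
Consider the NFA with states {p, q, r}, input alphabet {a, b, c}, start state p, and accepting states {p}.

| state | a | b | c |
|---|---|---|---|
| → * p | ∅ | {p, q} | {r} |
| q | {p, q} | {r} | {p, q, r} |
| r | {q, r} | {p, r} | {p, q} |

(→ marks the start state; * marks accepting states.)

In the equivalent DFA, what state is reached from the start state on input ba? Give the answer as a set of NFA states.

Start: {p}.
δ(p,b) = {p, q}.
Union: {p, q}.
After b: {p, q}.
δ(p,a) = ∅; δ(q,a) = {p, q}.
Union: {p, q}.
After a: {p, q}.

{p, q}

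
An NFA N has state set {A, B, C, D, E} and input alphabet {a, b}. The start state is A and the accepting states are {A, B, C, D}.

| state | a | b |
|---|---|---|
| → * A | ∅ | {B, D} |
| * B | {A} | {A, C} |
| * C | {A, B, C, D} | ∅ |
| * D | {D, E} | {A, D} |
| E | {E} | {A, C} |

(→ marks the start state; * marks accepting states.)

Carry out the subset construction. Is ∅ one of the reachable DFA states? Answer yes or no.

Start state of the DFA: {A}.
{A} --a--> ∅  [new]
{A} --b--> {B, D}  [new]
∅ --a--> ∅  [seen]
∅ --b--> ∅  [seen]
{B, D} --a--> {A, D, E}  [new]
{B, D} --b--> {A, C, D}  [new]
{A, D, E} --a--> {D, E}  [new]
{A, D, E} --b--> {A, B, C, D}  [new]
{A, C, D} --a--> {A, B, C, D, E}  [new]
{A, C, D} --b--> {A, B, D}  [new]
{D, E} --a--> {D, E}  [seen]
{D, E} --b--> {A, C, D}  [seen]
{A, B, C, D} --a--> {A, B, C, D, E}  [seen]
{A, B, C, D} --b--> {A, B, C, D}  [seen]
{A, B, C, D, E} --a--> {A, B, C, D, E}  [seen]
{A, B, C, D, E} --b--> {A, B, C, D}  [seen]
{A, B, D} --a--> {A, D, E}  [seen]
{A, B, D} --b--> {A, B, C, D}  [seen]
Reachable DFA states: {A}, ∅, {B, D}, {A, D, E}, {A, C, D}, {D, E}, {A, B, C, D}, {A, B, C, D, E}, {A, B, D}.
∅ is among them.

yes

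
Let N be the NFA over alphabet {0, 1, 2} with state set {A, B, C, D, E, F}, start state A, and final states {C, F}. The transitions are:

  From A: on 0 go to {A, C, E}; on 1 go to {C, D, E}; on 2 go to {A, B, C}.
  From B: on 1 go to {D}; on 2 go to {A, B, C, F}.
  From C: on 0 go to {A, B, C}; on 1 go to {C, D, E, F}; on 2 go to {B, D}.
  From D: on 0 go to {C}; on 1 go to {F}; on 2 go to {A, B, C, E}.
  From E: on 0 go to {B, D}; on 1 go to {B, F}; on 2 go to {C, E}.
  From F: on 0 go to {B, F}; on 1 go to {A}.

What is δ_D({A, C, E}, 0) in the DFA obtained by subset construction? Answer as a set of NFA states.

δ(A,0) = {A, C, E}; δ(C,0) = {A, B, C}; δ(E,0) = {B, D}.
Union: {A, B, C, D, E}.

{A, B, C, D, E}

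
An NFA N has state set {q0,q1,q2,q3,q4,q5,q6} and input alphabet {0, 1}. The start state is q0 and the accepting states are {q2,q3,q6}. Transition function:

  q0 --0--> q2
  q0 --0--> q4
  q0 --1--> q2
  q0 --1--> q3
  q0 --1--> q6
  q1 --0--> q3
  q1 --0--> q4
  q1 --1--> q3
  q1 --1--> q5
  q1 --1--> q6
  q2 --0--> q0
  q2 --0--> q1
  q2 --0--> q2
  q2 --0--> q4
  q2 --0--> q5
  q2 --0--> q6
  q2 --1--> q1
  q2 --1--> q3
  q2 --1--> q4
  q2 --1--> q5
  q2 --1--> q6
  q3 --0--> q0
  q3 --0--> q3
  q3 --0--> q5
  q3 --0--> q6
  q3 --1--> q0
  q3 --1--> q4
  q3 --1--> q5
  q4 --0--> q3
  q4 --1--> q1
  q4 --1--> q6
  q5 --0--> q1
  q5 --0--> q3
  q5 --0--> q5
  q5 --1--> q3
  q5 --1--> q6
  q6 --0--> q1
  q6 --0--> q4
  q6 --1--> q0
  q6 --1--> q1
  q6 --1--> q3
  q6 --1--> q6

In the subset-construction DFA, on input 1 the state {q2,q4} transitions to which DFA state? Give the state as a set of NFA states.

δ(q2,1) = {q1,q3,q4,q5,q6}; δ(q4,1) = {q1,q6}.
Union: {q1,q3,q4,q5,q6}.

{q1,q3,q4,q5,q6}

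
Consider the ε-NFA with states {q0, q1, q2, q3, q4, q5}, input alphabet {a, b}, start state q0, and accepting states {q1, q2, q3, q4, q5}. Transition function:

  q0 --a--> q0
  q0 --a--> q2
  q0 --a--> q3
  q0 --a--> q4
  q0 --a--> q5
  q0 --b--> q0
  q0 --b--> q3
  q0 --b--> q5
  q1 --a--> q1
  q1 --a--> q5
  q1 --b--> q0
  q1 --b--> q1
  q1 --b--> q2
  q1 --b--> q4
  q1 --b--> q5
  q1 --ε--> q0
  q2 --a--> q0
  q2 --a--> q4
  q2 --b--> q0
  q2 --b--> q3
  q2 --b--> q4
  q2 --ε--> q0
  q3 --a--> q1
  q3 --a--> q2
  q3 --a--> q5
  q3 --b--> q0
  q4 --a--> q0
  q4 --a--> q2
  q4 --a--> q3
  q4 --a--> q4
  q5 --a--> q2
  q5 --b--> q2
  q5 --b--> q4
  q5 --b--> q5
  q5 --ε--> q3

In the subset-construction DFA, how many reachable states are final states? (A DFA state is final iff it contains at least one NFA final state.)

Start state of the DFA: {q0} (ε-closure of the NFA start).
{q0} --a--> {q0, q2, q3, q4, q5}  [new]
{q0} --b--> {q0, q3, q5}  [new]
{q0, q2, q3, q4, q5} --a--> {q0, q1, q2, q3, q4, q5}  [new]
{q0, q2, q3, q4, q5} --b--> {q0, q2, q3, q4, q5}  [seen]
{q0, q3, q5} --a--> {q0, q1, q2, q3, q4, q5}  [seen]
{q0, q3, q5} --b--> {q0, q2, q3, q4, q5}  [seen]
{q0, q1, q2, q3, q4, q5} --a--> {q0, q1, q2, q3, q4, q5}  [seen]
{q0, q1, q2, q3, q4, q5} --b--> {q0, q1, q2, q3, q4, q5}  [seen]
Reachable DFA states: {q0}, {q0, q2, q3, q4, q5}, {q0, q3, q5}, {q0, q1, q2, q3, q4, q5}.
Accepting DFA states (contain an NFA accepting state): {q0, q2, q3, q4, q5}, {q0, q3, q5}, {q0, q1, q2, q3, q4, q5}.

3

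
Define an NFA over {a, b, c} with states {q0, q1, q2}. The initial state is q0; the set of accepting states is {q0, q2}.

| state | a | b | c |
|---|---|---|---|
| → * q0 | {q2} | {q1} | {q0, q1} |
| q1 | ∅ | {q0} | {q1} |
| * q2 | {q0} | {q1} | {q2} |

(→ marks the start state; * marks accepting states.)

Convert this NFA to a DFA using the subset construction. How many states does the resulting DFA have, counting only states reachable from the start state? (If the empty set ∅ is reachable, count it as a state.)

Start state of the DFA: {q0}.
{q0} --a--> {q2}  [new]
{q0} --b--> {q1}  [new]
{q0} --c--> {q0, q1}  [new]
{q2} --a--> {q0}  [seen]
{q2} --b--> {q1}  [seen]
{q2} --c--> {q2}  [seen]
{q1} --a--> ∅  [new]
{q1} --b--> {q0}  [seen]
{q1} --c--> {q1}  [seen]
{q0, q1} --a--> {q2}  [seen]
{q0, q1} --b--> {q0, q1}  [seen]
{q0, q1} --c--> {q0, q1}  [seen]
∅ --a--> ∅  [seen]
∅ --b--> ∅  [seen]
∅ --c--> ∅  [seen]
Reachable DFA states: {q0}, {q2}, {q1}, {q0, q1}, ∅.

5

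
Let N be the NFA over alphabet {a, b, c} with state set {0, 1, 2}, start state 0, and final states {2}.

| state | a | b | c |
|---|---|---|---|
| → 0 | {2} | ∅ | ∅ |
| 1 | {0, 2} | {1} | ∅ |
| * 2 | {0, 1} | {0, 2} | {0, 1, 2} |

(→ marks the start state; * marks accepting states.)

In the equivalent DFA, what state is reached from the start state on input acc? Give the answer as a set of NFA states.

Start: {0}.
δ(0,a) = {2}.
Union: {2}.
After a: {2}.
δ(2,c) = {0, 1, 2}.
Union: {0, 1, 2}.
After c: {0, 1, 2}.
δ(0,c) = ∅; δ(1,c) = ∅; δ(2,c) = {0, 1, 2}.
Union: {0, 1, 2}.
After c: {0, 1, 2}.

{0, 1, 2}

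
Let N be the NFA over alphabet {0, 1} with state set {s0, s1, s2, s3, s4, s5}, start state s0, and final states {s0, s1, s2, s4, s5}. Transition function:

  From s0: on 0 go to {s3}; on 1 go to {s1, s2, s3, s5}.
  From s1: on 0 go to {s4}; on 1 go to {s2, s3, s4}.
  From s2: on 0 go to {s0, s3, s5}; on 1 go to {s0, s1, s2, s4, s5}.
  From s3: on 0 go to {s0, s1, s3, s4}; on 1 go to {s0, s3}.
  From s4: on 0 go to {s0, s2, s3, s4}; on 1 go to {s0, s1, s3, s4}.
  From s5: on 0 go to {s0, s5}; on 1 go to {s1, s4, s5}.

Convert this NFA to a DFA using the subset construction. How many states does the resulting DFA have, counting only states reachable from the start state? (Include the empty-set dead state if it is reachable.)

9

Start state of the DFA: {s0}.
{s0} --0--> {s3}  [new]
{s0} --1--> {s1, s2, s3, s5}  [new]
{s3} --0--> {s0, s1, s3, s4}  [new]
{s3} --1--> {s0, s3}  [new]
{s1, s2, s3, s5} --0--> {s0, s1, s3, s4, s5}  [new]
{s1, s2, s3, s5} --1--> {s0, s1, s2, s3, s4, s5}  [new]
{s0, s1, s3, s4} --0--> {s0, s1, s2, s3, s4}  [new]
{s0, s1, s3, s4} --1--> {s0, s1, s2, s3, s4, s5}  [seen]
{s0, s3} --0--> {s0, s1, s3, s4}  [seen]
{s0, s3} --1--> {s0, s1, s2, s3, s5}  [new]
{s0, s1, s3, s4, s5} --0--> {s0, s1, s2, s3, s4, s5}  [seen]
{s0, s1, s3, s4, s5} --1--> {s0, s1, s2, s3, s4, s5}  [seen]
{s0, s1, s2, s3, s4, s5} --0--> {s0, s1, s2, s3, s4, s5}  [seen]
{s0, s1, s2, s3, s4, s5} --1--> {s0, s1, s2, s3, s4, s5}  [seen]
{s0, s1, s2, s3, s4} --0--> {s0, s1, s2, s3, s4, s5}  [seen]
{s0, s1, s2, s3, s4} --1--> {s0, s1, s2, s3, s4, s5}  [seen]
{s0, s1, s2, s3, s5} --0--> {s0, s1, s3, s4, s5}  [seen]
{s0, s1, s2, s3, s5} --1--> {s0, s1, s2, s3, s4, s5}  [seen]
Reachable DFA states: {s0}, {s3}, {s1, s2, s3, s5}, {s0, s1, s3, s4}, {s0, s3}, {s0, s1, s3, s4, s5}, {s0, s1, s2, s3, s4, s5}, {s0, s1, s2, s3, s4}, {s0, s1, s2, s3, s5}.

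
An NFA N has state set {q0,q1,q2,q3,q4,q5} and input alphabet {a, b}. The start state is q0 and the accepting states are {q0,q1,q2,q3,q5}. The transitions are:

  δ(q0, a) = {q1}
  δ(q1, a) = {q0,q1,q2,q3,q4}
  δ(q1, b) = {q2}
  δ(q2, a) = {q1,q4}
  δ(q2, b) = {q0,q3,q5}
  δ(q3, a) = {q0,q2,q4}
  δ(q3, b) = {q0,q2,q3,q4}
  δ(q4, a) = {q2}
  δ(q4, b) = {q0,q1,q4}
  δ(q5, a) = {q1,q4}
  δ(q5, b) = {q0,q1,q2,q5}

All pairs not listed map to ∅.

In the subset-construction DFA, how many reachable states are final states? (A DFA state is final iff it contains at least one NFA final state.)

8

Start state of the DFA: {q0}.
{q0} --a--> {q1}  [new]
{q0} --b--> ∅  [new]
{q1} --a--> {q0,q1,q2,q3,q4}  [new]
{q1} --b--> {q2}  [new]
∅ --a--> ∅  [seen]
∅ --b--> ∅  [seen]
{q0,q1,q2,q3,q4} --a--> {q0,q1,q2,q3,q4}  [seen]
{q0,q1,q2,q3,q4} --b--> {q0,q1,q2,q3,q4,q5}  [new]
{q2} --a--> {q1,q4}  [new]
{q2} --b--> {q0,q3,q5}  [new]
{q0,q1,q2,q3,q4,q5} --a--> {q0,q1,q2,q3,q4}  [seen]
{q0,q1,q2,q3,q4,q5} --b--> {q0,q1,q2,q3,q4,q5}  [seen]
{q1,q4} --a--> {q0,q1,q2,q3,q4}  [seen]
{q1,q4} --b--> {q0,q1,q2,q4}  [new]
{q0,q3,q5} --a--> {q0,q1,q2,q4}  [seen]
{q0,q3,q5} --b--> {q0,q1,q2,q3,q4,q5}  [seen]
{q0,q1,q2,q4} --a--> {q0,q1,q2,q3,q4}  [seen]
{q0,q1,q2,q4} --b--> {q0,q1,q2,q3,q4,q5}  [seen]
Reachable DFA states: {q0}, {q1}, ∅, {q0,q1,q2,q3,q4}, {q2}, {q0,q1,q2,q3,q4,q5}, {q1,q4}, {q0,q3,q5}, {q0,q1,q2,q4}.
Accepting DFA states (contain an NFA accepting state): {q0}, {q1}, {q0,q1,q2,q3,q4}, {q2}, {q0,q1,q2,q3,q4,q5}, {q1,q4}, {q0,q3,q5}, {q0,q1,q2,q4}.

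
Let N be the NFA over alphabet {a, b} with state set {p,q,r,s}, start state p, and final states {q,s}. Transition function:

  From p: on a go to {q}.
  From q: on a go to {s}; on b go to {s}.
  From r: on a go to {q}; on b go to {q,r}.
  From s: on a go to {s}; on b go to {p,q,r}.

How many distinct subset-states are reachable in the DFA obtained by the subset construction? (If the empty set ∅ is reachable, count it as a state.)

8

Start state of the DFA: {p}.
{p} --a--> {q}  [new]
{p} --b--> ∅  [new]
{q} --a--> {s}  [new]
{q} --b--> {s}  [seen]
∅ --a--> ∅  [seen]
∅ --b--> ∅  [seen]
{s} --a--> {s}  [seen]
{s} --b--> {p,q,r}  [new]
{p,q,r} --a--> {q,s}  [new]
{p,q,r} --b--> {q,r,s}  [new]
{q,s} --a--> {s}  [seen]
{q,s} --b--> {p,q,r,s}  [new]
{q,r,s} --a--> {q,s}  [seen]
{q,r,s} --b--> {p,q,r,s}  [seen]
{p,q,r,s} --a--> {q,s}  [seen]
{p,q,r,s} --b--> {p,q,r,s}  [seen]
Reachable DFA states: {p}, {q}, ∅, {s}, {p,q,r}, {q,s}, {q,r,s}, {p,q,r,s}.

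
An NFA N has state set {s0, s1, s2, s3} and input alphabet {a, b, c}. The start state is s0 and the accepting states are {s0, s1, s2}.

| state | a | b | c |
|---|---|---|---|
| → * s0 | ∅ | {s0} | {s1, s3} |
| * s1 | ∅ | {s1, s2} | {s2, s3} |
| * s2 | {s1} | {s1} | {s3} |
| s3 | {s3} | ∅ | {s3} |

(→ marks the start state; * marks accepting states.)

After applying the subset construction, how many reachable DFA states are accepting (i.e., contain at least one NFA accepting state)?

5

Start state of the DFA: {s0}.
{s0} --a--> ∅  [new]
{s0} --b--> {s0}  [seen]
{s0} --c--> {s1, s3}  [new]
∅ --a--> ∅  [seen]
∅ --b--> ∅  [seen]
∅ --c--> ∅  [seen]
{s1, s3} --a--> {s3}  [new]
{s1, s3} --b--> {s1, s2}  [new]
{s1, s3} --c--> {s2, s3}  [new]
{s3} --a--> {s3}  [seen]
{s3} --b--> ∅  [seen]
{s3} --c--> {s3}  [seen]
{s1, s2} --a--> {s1}  [new]
{s1, s2} --b--> {s1, s2}  [seen]
{s1, s2} --c--> {s2, s3}  [seen]
{s2, s3} --a--> {s1, s3}  [seen]
{s2, s3} --b--> {s1}  [seen]
{s2, s3} --c--> {s3}  [seen]
{s1} --a--> ∅  [seen]
{s1} --b--> {s1, s2}  [seen]
{s1} --c--> {s2, s3}  [seen]
Reachable DFA states: {s0}, ∅, {s1, s3}, {s3}, {s1, s2}, {s2, s3}, {s1}.
Accepting DFA states (contain an NFA accepting state): {s0}, {s1, s3}, {s1, s2}, {s2, s3}, {s1}.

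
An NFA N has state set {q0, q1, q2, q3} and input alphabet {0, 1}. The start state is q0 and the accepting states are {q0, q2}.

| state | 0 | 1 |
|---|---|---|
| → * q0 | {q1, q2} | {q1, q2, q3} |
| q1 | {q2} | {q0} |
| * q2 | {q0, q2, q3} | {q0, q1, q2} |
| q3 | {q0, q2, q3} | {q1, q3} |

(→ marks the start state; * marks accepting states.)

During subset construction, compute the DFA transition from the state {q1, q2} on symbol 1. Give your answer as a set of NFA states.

{q0, q1, q2}

δ(q1,1) = {q0}; δ(q2,1) = {q0, q1, q2}.
Union: {q0, q1, q2}.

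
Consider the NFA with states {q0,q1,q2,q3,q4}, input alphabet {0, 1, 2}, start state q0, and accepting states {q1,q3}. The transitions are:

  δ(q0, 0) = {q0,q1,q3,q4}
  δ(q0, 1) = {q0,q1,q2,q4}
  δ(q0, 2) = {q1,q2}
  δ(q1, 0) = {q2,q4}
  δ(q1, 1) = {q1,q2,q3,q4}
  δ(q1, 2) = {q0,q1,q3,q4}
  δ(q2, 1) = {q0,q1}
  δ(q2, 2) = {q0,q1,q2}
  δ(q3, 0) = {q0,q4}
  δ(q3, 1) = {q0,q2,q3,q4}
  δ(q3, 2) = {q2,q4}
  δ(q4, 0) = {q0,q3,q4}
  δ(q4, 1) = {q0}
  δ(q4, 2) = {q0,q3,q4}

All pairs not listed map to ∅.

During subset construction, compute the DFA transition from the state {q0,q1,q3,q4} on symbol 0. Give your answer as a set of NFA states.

{q0,q1,q2,q3,q4}

δ(q0,0) = {q0,q1,q3,q4}; δ(q1,0) = {q2,q4}; δ(q3,0) = {q0,q4}; δ(q4,0) = {q0,q3,q4}.
Union: {q0,q1,q2,q3,q4}.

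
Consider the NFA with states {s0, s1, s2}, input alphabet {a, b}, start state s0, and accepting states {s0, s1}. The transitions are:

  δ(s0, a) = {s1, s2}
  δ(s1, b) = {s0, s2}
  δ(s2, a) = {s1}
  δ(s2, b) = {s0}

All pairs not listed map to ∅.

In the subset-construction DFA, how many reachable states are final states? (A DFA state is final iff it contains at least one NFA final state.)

4

Start state of the DFA: {s0}.
{s0} --a--> {s1, s2}  [new]
{s0} --b--> ∅  [new]
{s1, s2} --a--> {s1}  [new]
{s1, s2} --b--> {s0, s2}  [new]
∅ --a--> ∅  [seen]
∅ --b--> ∅  [seen]
{s1} --a--> ∅  [seen]
{s1} --b--> {s0, s2}  [seen]
{s0, s2} --a--> {s1, s2}  [seen]
{s0, s2} --b--> {s0}  [seen]
Reachable DFA states: {s0}, {s1, s2}, ∅, {s1}, {s0, s2}.
Accepting DFA states (contain an NFA accepting state): {s0}, {s1, s2}, {s1}, {s0, s2}.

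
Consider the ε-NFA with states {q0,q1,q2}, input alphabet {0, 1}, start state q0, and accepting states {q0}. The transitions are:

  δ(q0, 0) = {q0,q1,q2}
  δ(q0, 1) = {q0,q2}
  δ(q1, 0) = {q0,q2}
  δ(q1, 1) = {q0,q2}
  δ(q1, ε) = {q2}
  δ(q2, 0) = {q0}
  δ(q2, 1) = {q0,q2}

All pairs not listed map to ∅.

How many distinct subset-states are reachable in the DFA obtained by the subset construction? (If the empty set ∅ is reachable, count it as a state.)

Start state of the DFA: {q0} (ε-closure of the NFA start).
{q0} --0--> {q0,q1,q2}  [new]
{q0} --1--> {q0,q2}  [new]
{q0,q1,q2} --0--> {q0,q1,q2}  [seen]
{q0,q1,q2} --1--> {q0,q2}  [seen]
{q0,q2} --0--> {q0,q1,q2}  [seen]
{q0,q2} --1--> {q0,q2}  [seen]
Reachable DFA states: {q0}, {q0,q1,q2}, {q0,q2}.

3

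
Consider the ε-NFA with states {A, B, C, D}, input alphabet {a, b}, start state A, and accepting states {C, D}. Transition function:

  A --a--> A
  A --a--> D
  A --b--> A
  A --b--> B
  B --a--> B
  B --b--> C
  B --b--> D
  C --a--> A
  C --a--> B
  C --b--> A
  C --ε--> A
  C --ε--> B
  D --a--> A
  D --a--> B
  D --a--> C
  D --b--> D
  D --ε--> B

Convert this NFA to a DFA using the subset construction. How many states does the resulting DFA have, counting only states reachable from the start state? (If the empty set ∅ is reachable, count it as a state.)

4

Start state of the DFA: {A} (ε-closure of the NFA start).
{A} --a--> {A, B, D}  [new]
{A} --b--> {A, B}  [new]
{A, B, D} --a--> {A, B, C, D}  [new]
{A, B, D} --b--> {A, B, C, D}  [seen]
{A, B} --a--> {A, B, D}  [seen]
{A, B} --b--> {A, B, C, D}  [seen]
{A, B, C, D} --a--> {A, B, C, D}  [seen]
{A, B, C, D} --b--> {A, B, C, D}  [seen]
Reachable DFA states: {A}, {A, B, D}, {A, B}, {A, B, C, D}.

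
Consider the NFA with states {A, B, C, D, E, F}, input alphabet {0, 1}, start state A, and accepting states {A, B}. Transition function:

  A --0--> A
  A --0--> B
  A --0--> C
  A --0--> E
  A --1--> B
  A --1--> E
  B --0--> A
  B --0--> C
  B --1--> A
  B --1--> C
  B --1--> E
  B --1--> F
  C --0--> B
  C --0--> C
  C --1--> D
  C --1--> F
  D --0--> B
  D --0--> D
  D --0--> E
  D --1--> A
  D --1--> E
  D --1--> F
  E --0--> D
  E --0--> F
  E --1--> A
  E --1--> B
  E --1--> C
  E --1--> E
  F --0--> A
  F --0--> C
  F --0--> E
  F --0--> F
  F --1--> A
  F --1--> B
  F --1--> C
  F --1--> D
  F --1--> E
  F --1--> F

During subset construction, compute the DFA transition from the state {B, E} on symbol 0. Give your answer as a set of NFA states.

{A, C, D, F}

δ(B,0) = {A, C}; δ(E,0) = {D, F}.
Union: {A, C, D, F}.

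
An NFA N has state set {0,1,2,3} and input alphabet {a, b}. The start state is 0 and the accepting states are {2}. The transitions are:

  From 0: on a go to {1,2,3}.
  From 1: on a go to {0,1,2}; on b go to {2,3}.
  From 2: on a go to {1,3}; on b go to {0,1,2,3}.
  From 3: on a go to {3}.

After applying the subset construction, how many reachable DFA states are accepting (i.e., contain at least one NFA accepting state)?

2

Start state of the DFA: {0}.
{0} --a--> {1,2,3}  [new]
{0} --b--> ∅  [new]
{1,2,3} --a--> {0,1,2,3}  [new]
{1,2,3} --b--> {0,1,2,3}  [seen]
∅ --a--> ∅  [seen]
∅ --b--> ∅  [seen]
{0,1,2,3} --a--> {0,1,2,3}  [seen]
{0,1,2,3} --b--> {0,1,2,3}  [seen]
Reachable DFA states: {0}, {1,2,3}, ∅, {0,1,2,3}.
Accepting DFA states (contain an NFA accepting state): {1,2,3}, {0,1,2,3}.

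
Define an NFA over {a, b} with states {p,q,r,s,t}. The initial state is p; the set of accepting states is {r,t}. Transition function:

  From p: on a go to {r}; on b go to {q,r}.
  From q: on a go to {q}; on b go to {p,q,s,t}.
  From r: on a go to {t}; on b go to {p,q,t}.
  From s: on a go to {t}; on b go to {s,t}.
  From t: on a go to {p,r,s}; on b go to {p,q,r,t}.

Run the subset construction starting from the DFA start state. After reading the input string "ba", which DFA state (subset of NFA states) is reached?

{q,t}

Start: {p}.
δ(p,b) = {q,r}.
Union: {q,r}.
After b: {q,r}.
δ(q,a) = {q}; δ(r,a) = {t}.
Union: {q,t}.
After a: {q,t}.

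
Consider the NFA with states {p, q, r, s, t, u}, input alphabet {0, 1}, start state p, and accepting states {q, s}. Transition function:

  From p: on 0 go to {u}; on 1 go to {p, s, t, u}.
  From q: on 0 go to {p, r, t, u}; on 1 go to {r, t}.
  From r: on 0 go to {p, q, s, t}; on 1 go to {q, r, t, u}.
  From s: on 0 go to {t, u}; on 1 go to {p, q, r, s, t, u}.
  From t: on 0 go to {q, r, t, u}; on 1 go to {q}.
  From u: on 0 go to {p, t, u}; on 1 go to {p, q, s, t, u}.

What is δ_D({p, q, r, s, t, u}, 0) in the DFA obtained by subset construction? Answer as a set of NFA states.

δ(p,0) = {u}; δ(q,0) = {p, r, t, u}; δ(r,0) = {p, q, s, t}; δ(s,0) = {t, u}; δ(t,0) = {q, r, t, u}; δ(u,0) = {p, t, u}.
Union: {p, q, r, s, t, u}.

{p, q, r, s, t, u}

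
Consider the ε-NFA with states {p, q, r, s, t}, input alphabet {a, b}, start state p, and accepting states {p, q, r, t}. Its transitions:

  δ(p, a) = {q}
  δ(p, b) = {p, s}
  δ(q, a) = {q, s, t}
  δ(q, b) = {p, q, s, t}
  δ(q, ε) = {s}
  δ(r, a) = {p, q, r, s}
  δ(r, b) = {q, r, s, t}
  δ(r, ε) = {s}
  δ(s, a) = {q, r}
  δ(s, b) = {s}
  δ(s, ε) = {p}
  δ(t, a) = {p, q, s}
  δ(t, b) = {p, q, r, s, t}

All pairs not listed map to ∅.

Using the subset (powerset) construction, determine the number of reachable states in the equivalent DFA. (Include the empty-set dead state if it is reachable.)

Start state of the DFA: {p} (ε-closure of the NFA start).
{p} --a--> {p, q, s}  [new]
{p} --b--> {p, s}  [new]
{p, q, s} --a--> {p, q, r, s, t}  [new]
{p, q, s} --b--> {p, q, s, t}  [new]
{p, s} --a--> {p, q, r, s}  [new]
{p, s} --b--> {p, s}  [seen]
{p, q, r, s, t} --a--> {p, q, r, s, t}  [seen]
{p, q, r, s, t} --b--> {p, q, r, s, t}  [seen]
{p, q, s, t} --a--> {p, q, r, s, t}  [seen]
{p, q, s, t} --b--> {p, q, r, s, t}  [seen]
{p, q, r, s} --a--> {p, q, r, s, t}  [seen]
{p, q, r, s} --b--> {p, q, r, s, t}  [seen]
Reachable DFA states: {p}, {p, q, s}, {p, s}, {p, q, r, s, t}, {p, q, s, t}, {p, q, r, s}.

6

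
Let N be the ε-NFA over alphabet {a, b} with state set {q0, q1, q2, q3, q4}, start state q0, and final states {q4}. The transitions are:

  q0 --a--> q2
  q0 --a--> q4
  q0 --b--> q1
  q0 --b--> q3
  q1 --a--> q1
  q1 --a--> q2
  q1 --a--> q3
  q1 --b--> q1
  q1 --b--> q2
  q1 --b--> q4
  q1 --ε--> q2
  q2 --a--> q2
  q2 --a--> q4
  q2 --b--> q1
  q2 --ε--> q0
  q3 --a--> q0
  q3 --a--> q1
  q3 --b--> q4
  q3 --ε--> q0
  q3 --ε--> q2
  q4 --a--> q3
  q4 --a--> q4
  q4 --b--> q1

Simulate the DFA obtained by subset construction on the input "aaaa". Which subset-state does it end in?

{q0, q1, q2, q3, q4}

Start: {q0}.
δ(q0,a) = {q2, q4}.
Union: {q2, q4}.
ε-closure gives {q0, q2, q4}.
After a: {q0, q2, q4}.
δ(q0,a) = {q2, q4}; δ(q2,a) = {q2, q4}; δ(q4,a) = {q3, q4}.
Union: {q2, q3, q4}.
ε-closure gives {q0, q2, q3, q4}.
After a: {q0, q2, q3, q4}.
δ(q0,a) = {q2, q4}; δ(q2,a) = {q2, q4}; δ(q3,a) = {q0, q1}; δ(q4,a) = {q3, q4}.
Union: {q0, q1, q2, q3, q4}.
After a: {q0, q1, q2, q3, q4}.
δ(q0,a) = {q2, q4}; δ(q1,a) = {q1, q2, q3}; δ(q2,a) = {q2, q4}; δ(q3,a) = {q0, q1}; δ(q4,a) = {q3, q4}.
Union: {q0, q1, q2, q3, q4}.
After a: {q0, q1, q2, q3, q4}.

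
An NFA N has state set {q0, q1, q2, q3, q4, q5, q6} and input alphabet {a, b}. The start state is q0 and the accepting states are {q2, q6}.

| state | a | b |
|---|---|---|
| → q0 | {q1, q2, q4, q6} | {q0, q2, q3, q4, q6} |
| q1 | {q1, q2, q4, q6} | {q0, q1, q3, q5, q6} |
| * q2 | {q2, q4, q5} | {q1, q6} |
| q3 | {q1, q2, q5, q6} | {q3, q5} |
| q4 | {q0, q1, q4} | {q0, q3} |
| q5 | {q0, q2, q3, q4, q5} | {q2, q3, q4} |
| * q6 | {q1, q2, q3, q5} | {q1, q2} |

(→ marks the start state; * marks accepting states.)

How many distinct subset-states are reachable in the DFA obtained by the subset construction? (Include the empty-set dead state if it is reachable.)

Start state of the DFA: {q0}.
{q0} --a--> {q1, q2, q4, q6}  [new]
{q0} --b--> {q0, q2, q3, q4, q6}  [new]
{q1, q2, q4, q6} --a--> {q0, q1, q2, q3, q4, q5, q6}  [new]
{q1, q2, q4, q6} --b--> {q0, q1, q2, q3, q5, q6}  [new]
{q0, q2, q3, q4, q6} --a--> {q0, q1, q2, q3, q4, q5, q6}  [seen]
{q0, q2, q3, q4, q6} --b--> {q0, q1, q2, q3, q4, q5, q6}  [seen]
{q0, q1, q2, q3, q4, q5, q6} --a--> {q0, q1, q2, q3, q4, q5, q6}  [seen]
{q0, q1, q2, q3, q4, q5, q6} --b--> {q0, q1, q2, q3, q4, q5, q6}  [seen]
{q0, q1, q2, q3, q5, q6} --a--> {q0, q1, q2, q3, q4, q5, q6}  [seen]
{q0, q1, q2, q3, q5, q6} --b--> {q0, q1, q2, q3, q4, q5, q6}  [seen]
Reachable DFA states: {q0}, {q1, q2, q4, q6}, {q0, q2, q3, q4, q6}, {q0, q1, q2, q3, q4, q5, q6}, {q0, q1, q2, q3, q5, q6}.

5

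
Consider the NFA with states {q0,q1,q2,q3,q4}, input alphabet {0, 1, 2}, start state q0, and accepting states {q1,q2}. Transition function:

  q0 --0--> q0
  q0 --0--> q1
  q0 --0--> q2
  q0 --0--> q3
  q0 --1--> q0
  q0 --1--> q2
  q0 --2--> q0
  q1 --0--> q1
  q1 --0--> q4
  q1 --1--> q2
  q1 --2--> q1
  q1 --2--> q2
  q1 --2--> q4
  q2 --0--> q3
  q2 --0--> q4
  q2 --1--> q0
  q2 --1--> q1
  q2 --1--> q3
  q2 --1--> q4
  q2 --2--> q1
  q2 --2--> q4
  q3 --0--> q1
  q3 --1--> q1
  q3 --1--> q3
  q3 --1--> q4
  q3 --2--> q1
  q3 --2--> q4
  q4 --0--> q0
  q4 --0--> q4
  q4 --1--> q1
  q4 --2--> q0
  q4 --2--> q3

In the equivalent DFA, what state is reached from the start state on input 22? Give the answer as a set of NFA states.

Start: {q0}.
δ(q0,2) = {q0}.
Union: {q0}.
After 2: {q0}.
δ(q0,2) = {q0}.
Union: {q0}.
After 2: {q0}.

{q0}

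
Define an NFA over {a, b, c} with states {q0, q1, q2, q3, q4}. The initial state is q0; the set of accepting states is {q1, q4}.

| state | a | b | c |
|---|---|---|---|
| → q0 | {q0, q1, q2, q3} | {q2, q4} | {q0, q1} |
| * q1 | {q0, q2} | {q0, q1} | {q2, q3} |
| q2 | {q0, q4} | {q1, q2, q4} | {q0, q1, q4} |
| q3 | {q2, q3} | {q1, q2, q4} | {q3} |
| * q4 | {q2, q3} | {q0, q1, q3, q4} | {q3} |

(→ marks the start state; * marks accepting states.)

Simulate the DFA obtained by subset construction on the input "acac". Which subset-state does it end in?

Start: {q0}.
δ(q0,a) = {q0, q1, q2, q3}.
Union: {q0, q1, q2, q3}.
After a: {q0, q1, q2, q3}.
δ(q0,c) = {q0, q1}; δ(q1,c) = {q2, q3}; δ(q2,c) = {q0, q1, q4}; δ(q3,c) = {q3}.
Union: {q0, q1, q2, q3, q4}.
After c: {q0, q1, q2, q3, q4}.
δ(q0,a) = {q0, q1, q2, q3}; δ(q1,a) = {q0, q2}; δ(q2,a) = {q0, q4}; δ(q3,a) = {q2, q3}; δ(q4,a) = {q2, q3}.
Union: {q0, q1, q2, q3, q4}.
After a: {q0, q1, q2, q3, q4}.
δ(q0,c) = {q0, q1}; δ(q1,c) = {q2, q3}; δ(q2,c) = {q0, q1, q4}; δ(q3,c) = {q3}; δ(q4,c) = {q3}.
Union: {q0, q1, q2, q3, q4}.
After c: {q0, q1, q2, q3, q4}.

{q0, q1, q2, q3, q4}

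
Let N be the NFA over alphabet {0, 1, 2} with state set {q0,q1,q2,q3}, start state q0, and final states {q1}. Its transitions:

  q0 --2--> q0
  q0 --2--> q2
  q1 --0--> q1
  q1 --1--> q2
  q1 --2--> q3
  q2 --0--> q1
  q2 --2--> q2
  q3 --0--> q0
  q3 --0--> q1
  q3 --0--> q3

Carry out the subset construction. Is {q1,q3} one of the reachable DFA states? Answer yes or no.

no

Start state of the DFA: {q0}.
{q0} --0--> ∅  [new]
{q0} --1--> ∅  [seen]
{q0} --2--> {q0,q2}  [new]
∅ --0--> ∅  [seen]
∅ --1--> ∅  [seen]
∅ --2--> ∅  [seen]
{q0,q2} --0--> {q1}  [new]
{q0,q2} --1--> ∅  [seen]
{q0,q2} --2--> {q0,q2}  [seen]
{q1} --0--> {q1}  [seen]
{q1} --1--> {q2}  [new]
{q1} --2--> {q3}  [new]
{q2} --0--> {q1}  [seen]
{q2} --1--> ∅  [seen]
{q2} --2--> {q2}  [seen]
{q3} --0--> {q0,q1,q3}  [new]
{q3} --1--> ∅  [seen]
{q3} --2--> ∅  [seen]
{q0,q1,q3} --0--> {q0,q1,q3}  [seen]
{q0,q1,q3} --1--> {q2}  [seen]
{q0,q1,q3} --2--> {q0,q2,q3}  [new]
{q0,q2,q3} --0--> {q0,q1,q3}  [seen]
{q0,q2,q3} --1--> ∅  [seen]
{q0,q2,q3} --2--> {q0,q2}  [seen]
Reachable DFA states: {q0}, ∅, {q0,q2}, {q1}, {q2}, {q3}, {q0,q1,q3}, {q0,q2,q3}.
{q1,q3} is not among them.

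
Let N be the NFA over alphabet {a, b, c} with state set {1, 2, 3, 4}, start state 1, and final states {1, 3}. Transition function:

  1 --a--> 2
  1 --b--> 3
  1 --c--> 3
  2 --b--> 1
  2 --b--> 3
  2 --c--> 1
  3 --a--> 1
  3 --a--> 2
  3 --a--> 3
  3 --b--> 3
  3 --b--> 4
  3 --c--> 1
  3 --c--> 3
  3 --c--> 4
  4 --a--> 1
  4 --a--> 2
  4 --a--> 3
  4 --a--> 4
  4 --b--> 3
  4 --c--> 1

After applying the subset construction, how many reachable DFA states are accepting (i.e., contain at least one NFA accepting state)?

Start state of the DFA: {1}.
{1} --a--> {2}  [new]
{1} --b--> {3}  [new]
{1} --c--> {3}  [seen]
{2} --a--> ∅  [new]
{2} --b--> {1, 3}  [new]
{2} --c--> {1}  [seen]
{3} --a--> {1, 2, 3}  [new]
{3} --b--> {3, 4}  [new]
{3} --c--> {1, 3, 4}  [new]
∅ --a--> ∅  [seen]
∅ --b--> ∅  [seen]
∅ --c--> ∅  [seen]
{1, 3} --a--> {1, 2, 3}  [seen]
{1, 3} --b--> {3, 4}  [seen]
{1, 3} --c--> {1, 3, 4}  [seen]
{1, 2, 3} --a--> {1, 2, 3}  [seen]
{1, 2, 3} --b--> {1, 3, 4}  [seen]
{1, 2, 3} --c--> {1, 3, 4}  [seen]
{3, 4} --a--> {1, 2, 3, 4}  [new]
{3, 4} --b--> {3, 4}  [seen]
{3, 4} --c--> {1, 3, 4}  [seen]
{1, 3, 4} --a--> {1, 2, 3, 4}  [seen]
{1, 3, 4} --b--> {3, 4}  [seen]
{1, 3, 4} --c--> {1, 3, 4}  [seen]
{1, 2, 3, 4} --a--> {1, 2, 3, 4}  [seen]
{1, 2, 3, 4} --b--> {1, 3, 4}  [seen]
{1, 2, 3, 4} --c--> {1, 3, 4}  [seen]
Reachable DFA states: {1}, {2}, {3}, ∅, {1, 3}, {1, 2, 3}, {3, 4}, {1, 3, 4}, {1, 2, 3, 4}.
Accepting DFA states (contain an NFA accepting state): {1}, {3}, {1, 3}, {1, 2, 3}, {3, 4}, {1, 3, 4}, {1, 2, 3, 4}.

7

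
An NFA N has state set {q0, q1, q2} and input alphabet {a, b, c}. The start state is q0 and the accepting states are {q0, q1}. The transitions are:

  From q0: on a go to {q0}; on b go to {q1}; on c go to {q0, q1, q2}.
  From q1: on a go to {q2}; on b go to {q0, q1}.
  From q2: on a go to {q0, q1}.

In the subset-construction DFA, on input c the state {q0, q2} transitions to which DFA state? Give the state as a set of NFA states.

δ(q0,c) = {q0, q1, q2}; δ(q2,c) = ∅.
Union: {q0, q1, q2}.

{q0, q1, q2}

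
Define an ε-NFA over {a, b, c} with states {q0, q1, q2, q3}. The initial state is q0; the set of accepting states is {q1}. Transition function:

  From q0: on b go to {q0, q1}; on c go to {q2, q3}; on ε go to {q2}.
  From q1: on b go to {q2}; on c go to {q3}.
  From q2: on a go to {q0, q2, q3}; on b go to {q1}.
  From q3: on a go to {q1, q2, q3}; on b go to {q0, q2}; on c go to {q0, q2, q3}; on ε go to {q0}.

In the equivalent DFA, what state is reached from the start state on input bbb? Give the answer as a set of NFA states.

{q0, q1, q2}

Start: {q0, q2}.
δ(q0,b) = {q0, q1}; δ(q2,b) = {q1}.
Union: {q0, q1}.
ε-closure gives {q0, q1, q2}.
After b: {q0, q1, q2}.
δ(q0,b) = {q0, q1}; δ(q1,b) = {q2}; δ(q2,b) = {q1}.
Union: {q0, q1, q2}.
After b: {q0, q1, q2}.
δ(q0,b) = {q0, q1}; δ(q1,b) = {q2}; δ(q2,b) = {q1}.
Union: {q0, q1, q2}.
After b: {q0, q1, q2}.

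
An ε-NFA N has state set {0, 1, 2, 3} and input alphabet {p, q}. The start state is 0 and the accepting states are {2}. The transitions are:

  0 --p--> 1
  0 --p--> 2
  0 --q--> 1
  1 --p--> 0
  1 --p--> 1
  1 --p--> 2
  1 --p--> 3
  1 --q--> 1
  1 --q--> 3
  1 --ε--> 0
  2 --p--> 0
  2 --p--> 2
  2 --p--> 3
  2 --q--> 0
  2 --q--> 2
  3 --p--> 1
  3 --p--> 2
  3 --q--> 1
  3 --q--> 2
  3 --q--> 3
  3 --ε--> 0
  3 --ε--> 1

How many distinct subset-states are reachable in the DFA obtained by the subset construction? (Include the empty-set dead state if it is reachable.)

Start state of the DFA: {0} (ε-closure of the NFA start).
{0} --p--> {0, 1, 2}  [new]
{0} --q--> {0, 1}  [new]
{0, 1, 2} --p--> {0, 1, 2, 3}  [new]
{0, 1, 2} --q--> {0, 1, 2, 3}  [seen]
{0, 1} --p--> {0, 1, 2, 3}  [seen]
{0, 1} --q--> {0, 1, 3}  [new]
{0, 1, 2, 3} --p--> {0, 1, 2, 3}  [seen]
{0, 1, 2, 3} --q--> {0, 1, 2, 3}  [seen]
{0, 1, 3} --p--> {0, 1, 2, 3}  [seen]
{0, 1, 3} --q--> {0, 1, 2, 3}  [seen]
Reachable DFA states: {0}, {0, 1, 2}, {0, 1}, {0, 1, 2, 3}, {0, 1, 3}.

5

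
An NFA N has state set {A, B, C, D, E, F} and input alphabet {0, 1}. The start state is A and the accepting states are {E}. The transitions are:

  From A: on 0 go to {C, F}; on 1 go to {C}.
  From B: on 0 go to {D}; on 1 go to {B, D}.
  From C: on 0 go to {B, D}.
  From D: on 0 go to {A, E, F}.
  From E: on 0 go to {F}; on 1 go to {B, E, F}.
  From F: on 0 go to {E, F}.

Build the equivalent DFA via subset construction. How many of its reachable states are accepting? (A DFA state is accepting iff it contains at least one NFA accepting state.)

8

Start state of the DFA: {A}.
{A} --0--> {C, F}  [new]
{A} --1--> {C}  [new]
{C, F} --0--> {B, D, E, F}  [new]
{C, F} --1--> ∅  [new]
{C} --0--> {B, D}  [new]
{C} --1--> ∅  [seen]
{B, D, E, F} --0--> {A, D, E, F}  [new]
{B, D, E, F} --1--> {B, D, E, F}  [seen]
∅ --0--> ∅  [seen]
∅ --1--> ∅  [seen]
{B, D} --0--> {A, D, E, F}  [seen]
{B, D} --1--> {B, D}  [seen]
{A, D, E, F} --0--> {A, C, E, F}  [new]
{A, D, E, F} --1--> {B, C, E, F}  [new]
{A, C, E, F} --0--> {B, C, D, E, F}  [new]
{A, C, E, F} --1--> {B, C, E, F}  [seen]
{B, C, E, F} --0--> {B, D, E, F}  [seen]
{B, C, E, F} --1--> {B, D, E, F}  [seen]
{B, C, D, E, F} --0--> {A, B, D, E, F}  [new]
{B, C, D, E, F} --1--> {B, D, E, F}  [seen]
{A, B, D, E, F} --0--> {A, C, D, E, F}  [new]
{A, B, D, E, F} --1--> {B, C, D, E, F}  [seen]
{A, C, D, E, F} --0--> {A, B, C, D, E, F}  [new]
{A, C, D, E, F} --1--> {B, C, E, F}  [seen]
{A, B, C, D, E, F} --0--> {A, B, C, D, E, F}  [seen]
{A, B, C, D, E, F} --1--> {B, C, D, E, F}  [seen]
Reachable DFA states: {A}, {C, F}, {C}, {B, D, E, F}, ∅, {B, D}, {A, D, E, F}, {A, C, E, F}, {B, C, E, F}, {B, C, D, E, F}, {A, B, D, E, F}, {A, C, D, E, F}, {A, B, C, D, E, F}.
Accepting DFA states (contain an NFA accepting state): {B, D, E, F}, {A, D, E, F}, {A, C, E, F}, {B, C, E, F}, {B, C, D, E, F}, {A, B, D, E, F}, {A, C, D, E, F}, {A, B, C, D, E, F}.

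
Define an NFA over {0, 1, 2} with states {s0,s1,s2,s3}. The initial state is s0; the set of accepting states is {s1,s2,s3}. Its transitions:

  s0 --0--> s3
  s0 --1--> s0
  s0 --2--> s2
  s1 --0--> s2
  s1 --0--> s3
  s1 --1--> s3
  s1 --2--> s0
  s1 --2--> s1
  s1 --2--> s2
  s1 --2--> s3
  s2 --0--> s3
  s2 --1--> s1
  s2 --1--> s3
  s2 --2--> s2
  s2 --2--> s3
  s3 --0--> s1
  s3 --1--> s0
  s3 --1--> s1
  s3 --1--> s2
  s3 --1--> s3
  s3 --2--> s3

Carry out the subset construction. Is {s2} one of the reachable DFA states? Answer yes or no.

Start state of the DFA: {s0}.
{s0} --0--> {s3}  [new]
{s0} --1--> {s0}  [seen]
{s0} --2--> {s2}  [new]
{s3} --0--> {s1}  [new]
{s3} --1--> {s0,s1,s2,s3}  [new]
{s3} --2--> {s3}  [seen]
{s2} --0--> {s3}  [seen]
{s2} --1--> {s1,s3}  [new]
{s2} --2--> {s2,s3}  [new]
{s1} --0--> {s2,s3}  [seen]
{s1} --1--> {s3}  [seen]
{s1} --2--> {s0,s1,s2,s3}  [seen]
{s0,s1,s2,s3} --0--> {s1,s2,s3}  [new]
{s0,s1,s2,s3} --1--> {s0,s1,s2,s3}  [seen]
{s0,s1,s2,s3} --2--> {s0,s1,s2,s3}  [seen]
{s1,s3} --0--> {s1,s2,s3}  [seen]
{s1,s3} --1--> {s0,s1,s2,s3}  [seen]
{s1,s3} --2--> {s0,s1,s2,s3}  [seen]
{s2,s3} --0--> {s1,s3}  [seen]
{s2,s3} --1--> {s0,s1,s2,s3}  [seen]
{s2,s3} --2--> {s2,s3}  [seen]
{s1,s2,s3} --0--> {s1,s2,s3}  [seen]
{s1,s2,s3} --1--> {s0,s1,s2,s3}  [seen]
{s1,s2,s3} --2--> {s0,s1,s2,s3}  [seen]
Reachable DFA states: {s0}, {s3}, {s2}, {s1}, {s0,s1,s2,s3}, {s1,s3}, {s2,s3}, {s1,s2,s3}.
{s2} is among them.

yes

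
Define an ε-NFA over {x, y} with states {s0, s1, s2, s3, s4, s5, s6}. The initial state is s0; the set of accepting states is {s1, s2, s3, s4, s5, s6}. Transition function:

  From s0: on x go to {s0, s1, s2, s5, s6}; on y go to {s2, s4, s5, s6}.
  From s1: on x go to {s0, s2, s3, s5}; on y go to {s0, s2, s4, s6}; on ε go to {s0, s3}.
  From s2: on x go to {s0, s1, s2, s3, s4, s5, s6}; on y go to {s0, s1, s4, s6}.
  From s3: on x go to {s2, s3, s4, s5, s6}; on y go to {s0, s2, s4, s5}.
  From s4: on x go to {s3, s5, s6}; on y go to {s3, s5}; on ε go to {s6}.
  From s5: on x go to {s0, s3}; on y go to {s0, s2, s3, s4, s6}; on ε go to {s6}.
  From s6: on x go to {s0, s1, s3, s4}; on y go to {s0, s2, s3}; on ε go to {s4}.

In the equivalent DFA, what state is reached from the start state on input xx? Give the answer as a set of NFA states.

Start: {s0}.
δ(s0,x) = {s0, s1, s2, s5, s6}.
Union: {s0, s1, s2, s5, s6}.
ε-closure gives {s0, s1, s2, s3, s4, s5, s6}.
After x: {s0, s1, s2, s3, s4, s5, s6}.
δ(s0,x) = {s0, s1, s2, s5, s6}; δ(s1,x) = {s0, s2, s3, s5}; δ(s2,x) = {s0, s1, s2, s3, s4, s5, s6}; δ(s3,x) = {s2, s3, s4, s5, s6}; δ(s4,x) = {s3, s5, s6}; δ(s5,x) = {s0, s3}; δ(s6,x) = {s0, s1, s3, s4}.
Union: {s0, s1, s2, s3, s4, s5, s6}.
After x: {s0, s1, s2, s3, s4, s5, s6}.

{s0, s1, s2, s3, s4, s5, s6}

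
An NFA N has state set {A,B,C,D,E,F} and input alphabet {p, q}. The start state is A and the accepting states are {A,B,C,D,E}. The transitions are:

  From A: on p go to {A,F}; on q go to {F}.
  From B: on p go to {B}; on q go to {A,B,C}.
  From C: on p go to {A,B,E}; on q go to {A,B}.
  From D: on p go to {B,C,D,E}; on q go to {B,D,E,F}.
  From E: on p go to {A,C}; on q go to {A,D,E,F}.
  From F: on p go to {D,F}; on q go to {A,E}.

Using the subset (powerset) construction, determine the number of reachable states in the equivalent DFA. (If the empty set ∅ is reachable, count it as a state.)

15

Start state of the DFA: {A}.
{A} --p--> {A,F}  [new]
{A} --q--> {F}  [new]
{A,F} --p--> {A,D,F}  [new]
{A,F} --q--> {A,E,F}  [new]
{F} --p--> {D,F}  [new]
{F} --q--> {A,E}  [new]
{A,D,F} --p--> {A,B,C,D,E,F}  [new]
{A,D,F} --q--> {A,B,D,E,F}  [new]
{A,E,F} --p--> {A,C,D,F}  [new]
{A,E,F} --q--> {A,D,E,F}  [new]
{D,F} --p--> {B,C,D,E,F}  [new]
{D,F} --q--> {A,B,D,E,F}  [seen]
{A,E} --p--> {A,C,F}  [new]
{A,E} --q--> {A,D,E,F}  [seen]
{A,B,C,D,E,F} --p--> {A,B,C,D,E,F}  [seen]
{A,B,C,D,E,F} --q--> {A,B,C,D,E,F}  [seen]
{A,B,D,E,F} --p--> {A,B,C,D,E,F}  [seen]
{A,B,D,E,F} --q--> {A,B,C,D,E,F}  [seen]
{A,C,D,F} --p--> {A,B,C,D,E,F}  [seen]
{A,C,D,F} --q--> {A,B,D,E,F}  [seen]
{A,D,E,F} --p--> {A,B,C,D,E,F}  [seen]
{A,D,E,F} --q--> {A,B,D,E,F}  [seen]
{B,C,D,E,F} --p--> {A,B,C,D,E,F}  [seen]
{B,C,D,E,F} --q--> {A,B,C,D,E,F}  [seen]
{A,C,F} --p--> {A,B,D,E,F}  [seen]
{A,C,F} --q--> {A,B,E,F}  [new]
{A,B,E,F} --p--> {A,B,C,D,F}  [new]
{A,B,E,F} --q--> {A,B,C,D,E,F}  [seen]
{A,B,C,D,F} --p--> {A,B,C,D,E,F}  [seen]
{A,B,C,D,F} --q--> {A,B,C,D,E,F}  [seen]
Reachable DFA states: {A}, {A,F}, {F}, {A,D,F}, {A,E,F}, {D,F}, {A,E}, {A,B,C,D,E,F}, {A,B,D,E,F}, {A,C,D,F}, {A,D,E,F}, {B,C,D,E,F}, {A,C,F}, {A,B,E,F}, {A,B,C,D,F}.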